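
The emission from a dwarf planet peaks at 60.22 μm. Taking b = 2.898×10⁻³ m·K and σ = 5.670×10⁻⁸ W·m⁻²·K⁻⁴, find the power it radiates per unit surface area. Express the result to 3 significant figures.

I ≈ 0.304 W/m²

Wien's law: T = b/λ_max = 2.898×10⁻³/6.022×10⁻⁵ = 48.1235 K.
Then I = σT⁴ = 5.670×10⁻⁸×(48.1235)⁴ = 0.304 W/m².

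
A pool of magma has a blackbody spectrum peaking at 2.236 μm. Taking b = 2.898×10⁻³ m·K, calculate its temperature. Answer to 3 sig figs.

T ≈ 1.30×10³ K

Wien's law gives T = b/λ_max = (2.898×10⁻³ m·K)/(2.236×10⁻⁶ m) = 1.30×10³ K.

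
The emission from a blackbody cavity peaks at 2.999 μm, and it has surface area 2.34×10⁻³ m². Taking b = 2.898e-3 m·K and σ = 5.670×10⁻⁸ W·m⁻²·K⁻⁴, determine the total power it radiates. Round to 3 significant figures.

P ≈ 116 W

Wien's law: T = b/λ_max = 2.898×10⁻³/2.999×10⁻⁶ = 966.322 K.
Area A = 2.34×10⁻³ m².
Then P = σAT⁴ = 5.670×10⁻⁸×2.34×10⁻³×(966.322)⁴ = 116 W.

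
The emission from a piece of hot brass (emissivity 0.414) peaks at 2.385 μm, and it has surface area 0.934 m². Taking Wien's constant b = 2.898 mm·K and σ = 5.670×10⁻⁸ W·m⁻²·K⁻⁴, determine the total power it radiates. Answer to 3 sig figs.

P ≈ 4.78×10⁴ W

Wien's law: T = b/λ_max = 2.898×10⁻³/2.385×10⁻⁶ = 1215.09 K.
Area A = 0.934 m².
Then P = εσAT⁴ = 0.414×5.670×10⁻⁸×0.934×(1215.09)⁴ = 4.78×10⁴ W.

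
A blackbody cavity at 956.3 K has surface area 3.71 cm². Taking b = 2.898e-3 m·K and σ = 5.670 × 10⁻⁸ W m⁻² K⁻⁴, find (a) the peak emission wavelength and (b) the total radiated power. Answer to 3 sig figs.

(a) λ_max = b/T = 2.898×10⁻³/956.3 = 3.030×10⁻⁶ m = 3.03 μm.
Area A = 3.71 cm² = 3.71×10⁻⁴ m².
(b) P = σAT⁴ = 5.670×10⁻⁸×3.71×10⁻⁴×(956.3)⁴ = 17.6 W.

λ_max ≈ 3.03 μm; P ≈ 17.6 W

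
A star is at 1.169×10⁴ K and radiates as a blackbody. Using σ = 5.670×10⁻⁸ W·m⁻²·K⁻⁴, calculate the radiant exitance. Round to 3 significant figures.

Stefan–Boltzmann: I = σT⁴ = 5.670×10⁻⁸ × (1.169×10⁴)⁴ = 1.06×10⁹ W/m².

I ≈ 1.06×10⁹ W/m²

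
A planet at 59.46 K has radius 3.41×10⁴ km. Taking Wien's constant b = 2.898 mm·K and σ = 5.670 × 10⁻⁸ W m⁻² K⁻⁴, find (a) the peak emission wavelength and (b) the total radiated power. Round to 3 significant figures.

λ_max ≈ 48.7 μm; P ≈ 1.04×10¹⁶ W

(a) λ_max = b/T = 2.898×10⁻³/59.46 = 4.874×10⁻⁵ m = 48.7 μm.
Surface area A = 4πR² = 4π(3.41×10⁷ m)² = 1.46123×10¹⁶ m².
(b) P = σAT⁴ = 5.670×10⁻⁸×1.46123×10¹⁶×(59.46)⁴ = 1.04×10¹⁶ W.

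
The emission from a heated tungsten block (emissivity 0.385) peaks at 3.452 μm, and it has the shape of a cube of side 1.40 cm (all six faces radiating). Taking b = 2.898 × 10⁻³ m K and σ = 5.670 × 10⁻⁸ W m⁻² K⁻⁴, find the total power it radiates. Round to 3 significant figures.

Wien's law: T = b/λ_max = 2.898×10⁻³/3.452×10⁻⁶ = 839.513 K.
Area A = 6s² = 6×(0.0140 m)² = 1.176×10⁻³ m².
Then P = εσAT⁴ = 0.385×5.670×10⁻⁸×1.176×10⁻³×(839.513)⁴ = 12.8 W.

P ≈ 12.8 W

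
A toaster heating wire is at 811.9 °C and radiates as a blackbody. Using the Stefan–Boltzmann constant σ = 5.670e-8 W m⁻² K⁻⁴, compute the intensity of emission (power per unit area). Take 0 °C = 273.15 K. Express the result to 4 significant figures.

T = 811.9 °C + 273.15 = 1085.05 K.
Stefan–Boltzmann: I = σT⁴ = 5.670×10⁻⁸ × (1085.05)⁴ = 7.859×10⁴ W/m².

I ≈ 7.859×10⁴ W/m²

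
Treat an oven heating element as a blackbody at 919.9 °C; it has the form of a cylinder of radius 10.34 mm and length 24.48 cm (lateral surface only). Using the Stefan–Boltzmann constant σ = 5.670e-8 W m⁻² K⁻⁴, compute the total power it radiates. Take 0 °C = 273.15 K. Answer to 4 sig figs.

P ≈ 1827 W

T = 919.9 °C + 273.15 = 1193.05 K.
Lateral area A = 2πrL = 2π×0.01034×0.2448 = 0.0159042 m².
P = σAT⁴ = 5.670×10⁻⁸ × 0.0159042 × (1193.05)⁴ = 1827 W.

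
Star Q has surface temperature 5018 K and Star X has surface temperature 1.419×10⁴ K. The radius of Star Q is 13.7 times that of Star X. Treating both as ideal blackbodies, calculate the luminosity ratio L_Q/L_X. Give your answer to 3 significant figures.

L ∝ R²T⁴, so L_Q/L_X = (R_Q/R_X)²(T_Q/T_X)⁴ = (13.7)² × (5018/1.419×10⁴)⁴ = 187.69 × 0.0156384 = 2.94.

L_Q/L_X ≈ 2.94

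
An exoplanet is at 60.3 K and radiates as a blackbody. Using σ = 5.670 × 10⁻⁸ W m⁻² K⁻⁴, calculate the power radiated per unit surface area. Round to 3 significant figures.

I ≈ 0.750 W/m²

Stefan–Boltzmann: I = σT⁴ = 5.670×10⁻⁸ × (60.3)⁴ = 0.750 W/m².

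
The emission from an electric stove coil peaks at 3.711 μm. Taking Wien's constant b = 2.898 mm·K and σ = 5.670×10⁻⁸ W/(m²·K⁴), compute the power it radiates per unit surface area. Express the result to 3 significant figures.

I ≈ 2.11×10⁴ W/m²

Wien's law: T = b/λ_max = 2.898×10⁻³/3.711×10⁻⁶ = 780.922 K.
Then I = σT⁴ = 5.670×10⁻⁸×(780.922)⁴ = 2.11×10⁴ W/m².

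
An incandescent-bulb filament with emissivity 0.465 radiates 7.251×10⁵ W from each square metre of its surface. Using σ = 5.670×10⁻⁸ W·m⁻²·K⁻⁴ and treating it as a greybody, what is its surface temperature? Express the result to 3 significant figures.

I = εσT⁴, so T = (I/εσ)^(1/4) = (7.251×10⁵/(0.465×5.670×10⁻⁸))^(1/4) = 2.29×10³ K.

T ≈ 2.29×10³ K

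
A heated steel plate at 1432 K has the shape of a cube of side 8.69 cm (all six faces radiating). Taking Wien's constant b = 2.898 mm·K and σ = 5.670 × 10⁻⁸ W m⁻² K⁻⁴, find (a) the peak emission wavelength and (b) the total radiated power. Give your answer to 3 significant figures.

(a) λ_max = b/T = 2.898×10⁻³/1432 = 2.024×10⁻⁶ m = 2.02 μm.
Area A = 6s² = 6×(0.0869 m)² = 0.0453097 m².
(b) P = σAT⁴ = 5.670×10⁻⁸×0.0453097×(1432)⁴ = 1.08×10⁴ W.

λ_max ≈ 2.02 μm; P ≈ 1.08×10⁴ W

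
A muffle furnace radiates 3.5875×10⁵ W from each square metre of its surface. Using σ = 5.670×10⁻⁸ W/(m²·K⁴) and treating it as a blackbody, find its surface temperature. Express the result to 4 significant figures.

T ≈ 1586 K

I = σT⁴, so T = (I/σ)^(1/4) = (3.5875×10⁵/(5.670×10⁻⁸))^(1/4) = 1586 K.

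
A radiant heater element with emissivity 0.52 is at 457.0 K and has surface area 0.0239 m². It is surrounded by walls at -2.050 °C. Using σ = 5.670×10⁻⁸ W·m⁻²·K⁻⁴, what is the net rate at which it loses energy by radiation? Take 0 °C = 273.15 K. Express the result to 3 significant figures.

Net loss ≈ 26.9 W

Surroundings: T = -2.050 °C + 273.15 = 271.100 K.
Area A = 0.0239 m².
Net radiated power P_net = εσA(T⁴ − T₀⁴) = 0.52×5.670×10⁻⁸×0.0239×(457.0⁴ − 271.100⁴).
T⁴ − T₀⁴ = 4.36179×10¹⁰ − 5.40155×10⁹ = 3.82164×10¹⁰ K⁴, so P_net = 26.9 W.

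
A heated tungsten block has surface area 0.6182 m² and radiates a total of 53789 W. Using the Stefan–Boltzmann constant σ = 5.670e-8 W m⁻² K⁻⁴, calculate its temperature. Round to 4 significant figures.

Area A = 0.6182 m².
P = σAT⁴ ⇒ T = (P/(σA))^(1/4) = (53789/(5.670×10⁻⁸×0.6182))^(1/4) = 1113 K.

T ≈ 1113 K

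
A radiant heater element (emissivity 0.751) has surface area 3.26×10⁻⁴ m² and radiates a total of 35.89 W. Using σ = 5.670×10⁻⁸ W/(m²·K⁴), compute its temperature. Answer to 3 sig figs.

Area A = 3.26×10⁻⁴ m².
P = εσAT⁴ ⇒ T = (P/(εσA))^(1/4) = (35.89/(0.751×5.670×10⁻⁸×3.26×10⁻⁴))^(1/4) = 1.27×10³ K.

T ≈ 1.27×10³ K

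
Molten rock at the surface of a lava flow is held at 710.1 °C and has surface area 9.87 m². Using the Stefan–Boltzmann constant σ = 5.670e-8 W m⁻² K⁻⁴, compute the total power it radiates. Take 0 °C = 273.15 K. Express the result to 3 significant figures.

T = 710.1 °C + 273.15 = 983.25 K.
Area A = 9.87 m².
P = σAT⁴ = 5.670×10⁻⁸ × 9.87 × (983.25)⁴ = 5.23×10⁵ W.

P ≈ 5.23×10⁵ W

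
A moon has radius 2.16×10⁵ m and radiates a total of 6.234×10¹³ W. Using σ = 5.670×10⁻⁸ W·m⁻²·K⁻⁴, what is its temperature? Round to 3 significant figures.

T ≈ 208 K

Surface area A = 4πR² = 4π(2.16×10⁵ m)² = 5.86297×10¹¹ m².
P = σAT⁴ ⇒ T = (P/(σA))^(1/4) = (6.234×10¹³/(5.670×10⁻⁸×5.86297×10¹¹))^(1/4) = 208 K.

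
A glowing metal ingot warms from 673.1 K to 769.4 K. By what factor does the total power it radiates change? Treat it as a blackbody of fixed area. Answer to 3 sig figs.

P ∝ T⁴, so P₂/P₁ = (T₂/T₁)⁴ = (769.4/673.1)⁴ = (1.14307)⁴ = 1.71.

P₂/P₁ ≈ 1.71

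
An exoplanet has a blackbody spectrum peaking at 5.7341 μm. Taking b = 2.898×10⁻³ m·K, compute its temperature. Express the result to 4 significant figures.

Wien's law gives T = b/λ_max = (2.898×10⁻³ m·K)/(5.7341×10⁻⁶ m) = 505.4 K.

T ≈ 505.4 K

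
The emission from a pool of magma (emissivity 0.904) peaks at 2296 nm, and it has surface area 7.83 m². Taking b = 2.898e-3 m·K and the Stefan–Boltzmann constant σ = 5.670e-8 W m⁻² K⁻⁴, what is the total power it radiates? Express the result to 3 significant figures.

P ≈ 1.02×10⁶ W

Wien's law: T = b/λ_max = 2.898×10⁻³/2.296×10⁻⁶ = 1262.20 K.
Area A = 7.83 m².
Then P = εσAT⁴ = 0.904×5.670×10⁻⁸×7.83×(1262.20)⁴ = 1.02×10⁶ W.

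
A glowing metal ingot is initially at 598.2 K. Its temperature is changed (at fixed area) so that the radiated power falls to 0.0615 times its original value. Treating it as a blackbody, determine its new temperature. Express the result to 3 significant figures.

P ∝ T⁴, so T₂/T₁ = (P₂/P₁)^(1/4) = (0.0615)^(1/4) = 0.497988.
T₂ = 598.2 × 0.497988 = 298 K.

T₂ ≈ 298 K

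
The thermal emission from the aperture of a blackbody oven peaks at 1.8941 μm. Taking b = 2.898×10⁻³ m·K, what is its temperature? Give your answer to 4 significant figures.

T ≈ 1530 K

Wien's law gives T = b/λ_max = (2.898×10⁻³ m·K)/(1.8941×10⁻⁶ m) = 1530 K.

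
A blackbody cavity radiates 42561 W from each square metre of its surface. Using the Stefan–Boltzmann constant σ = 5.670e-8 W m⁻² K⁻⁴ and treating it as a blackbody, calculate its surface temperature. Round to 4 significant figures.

T ≈ 930.8 K

I = σT⁴, so T = (I/σ)^(1/4) = (42561/(5.670×10⁻⁸))^(1/4) = 930.8 K.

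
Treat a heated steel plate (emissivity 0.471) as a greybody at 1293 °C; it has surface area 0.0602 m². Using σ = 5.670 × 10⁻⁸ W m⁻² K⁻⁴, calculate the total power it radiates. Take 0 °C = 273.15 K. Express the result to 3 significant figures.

P ≈ 9.67×10³ W

T = 1293 °C + 273.15 = 1566.15 K.
Area A = 0.0602 m².
P = εσAT⁴ = 0.471 × 5.670×10⁻⁸ × 0.0602 × (1566.15)⁴ = 9.67×10³ W.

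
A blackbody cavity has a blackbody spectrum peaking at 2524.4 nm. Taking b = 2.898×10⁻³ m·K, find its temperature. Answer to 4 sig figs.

T ≈ 1148 K

Wien's law gives T = b/λ_max = (2.898×10⁻³ m·K)/(2.5244×10⁻⁶ m) = 1148 K.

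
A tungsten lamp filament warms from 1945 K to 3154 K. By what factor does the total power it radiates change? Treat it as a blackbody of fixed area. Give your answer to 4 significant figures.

P₂/P₁ ≈ 6.915

P ∝ T⁴, so P₂/P₁ = (T₂/T₁)⁴ = (3154/1945)⁴ = (1.62159)⁴ = 6.915.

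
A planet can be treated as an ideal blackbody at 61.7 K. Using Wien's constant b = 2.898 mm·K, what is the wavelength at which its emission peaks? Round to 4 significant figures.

λ_max ≈ 46.97 μm

Wien's displacement law: λ_max = b/T = (2.898×10⁻³ m·K)/(61.7 K) = 4.6969×10⁻⁵ m.
That is 46.97 μm, in the infrared range.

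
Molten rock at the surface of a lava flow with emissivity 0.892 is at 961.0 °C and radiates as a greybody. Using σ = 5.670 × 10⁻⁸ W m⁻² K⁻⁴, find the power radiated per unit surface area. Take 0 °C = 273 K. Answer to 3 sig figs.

I ≈ 1.17×10⁵ W/m²

T = 961.0 °C + 273 = 1234.0 K.
Stefan–Boltzmann: I = εσT⁴ = 0.892 × 5.670×10⁻⁸ × (1234.0)⁴ = 1.17×10⁵ W/m².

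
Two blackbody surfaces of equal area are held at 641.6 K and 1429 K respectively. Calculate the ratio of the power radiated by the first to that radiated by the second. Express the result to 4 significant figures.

P₁/P₂ ≈ 0.04064

With equal areas, P₁/P₂ = (T₁/T₂)⁴ = (641.6/1429)⁴ = 0.04064.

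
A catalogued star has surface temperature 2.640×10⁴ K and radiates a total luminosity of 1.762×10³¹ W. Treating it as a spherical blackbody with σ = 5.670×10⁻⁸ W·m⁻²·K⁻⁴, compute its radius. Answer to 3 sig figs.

L = 4πR²σT⁴ ⇒ R = √(L/(4πσT⁴)).
σT⁴ = 2.75422×10¹⁰ W/m², so R = √(1.762×10³¹/(4π×2.75422×10¹⁰)) = 7.14×10⁹ m.

R ≈ 7.14×10⁹ m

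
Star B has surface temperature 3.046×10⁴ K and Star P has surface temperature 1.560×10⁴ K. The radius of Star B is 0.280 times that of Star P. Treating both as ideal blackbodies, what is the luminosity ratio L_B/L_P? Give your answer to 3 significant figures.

L_B/L_P ≈ 1.14

L ∝ R²T⁴, so L_B/L_P = (R_B/R_P)²(T_B/T_P)⁴ = (0.280)² × (3.046×10⁴/1.560×10⁴)⁴ = 0.0784 × 14.5352 = 1.14.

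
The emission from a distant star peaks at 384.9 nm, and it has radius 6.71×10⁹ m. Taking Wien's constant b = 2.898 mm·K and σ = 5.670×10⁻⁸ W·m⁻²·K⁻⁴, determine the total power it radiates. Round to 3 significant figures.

P ≈ 1.03×10²⁹ W

Wien's law: T = b/λ_max = 2.898×10⁻³/3.849×10⁻⁷ = 7529.23 K.
Surface area A = 4πR² = 4π(6.71×10⁹ m)² = 5.65790×10²⁰ m².
Then P = σAT⁴ = 5.670×10⁻⁸×5.65790×10²⁰×(7529.23)⁴ = 1.03×10²⁹ W.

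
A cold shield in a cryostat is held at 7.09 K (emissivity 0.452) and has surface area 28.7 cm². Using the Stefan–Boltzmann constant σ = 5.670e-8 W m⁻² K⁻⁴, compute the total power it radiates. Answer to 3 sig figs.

Area A = 28.7 cm² = 2.87×10⁻³ m².
P = εσAT⁴ = 0.452 × 5.670×10⁻⁸ × 2.87×10⁻³ × (7.09)⁴ = 1.86×10⁻⁷ W.

P ≈ 1.86×10⁻⁷ W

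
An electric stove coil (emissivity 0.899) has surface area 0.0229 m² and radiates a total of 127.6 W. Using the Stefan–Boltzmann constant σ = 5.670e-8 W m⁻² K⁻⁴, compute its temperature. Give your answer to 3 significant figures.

Area A = 0.0229 m².
P = εσAT⁴ ⇒ T = (P/(εσA))^(1/4) = (127.6/(0.899×5.670×10⁻⁸×0.0229))^(1/4) = 575 K.

T ≈ 575 K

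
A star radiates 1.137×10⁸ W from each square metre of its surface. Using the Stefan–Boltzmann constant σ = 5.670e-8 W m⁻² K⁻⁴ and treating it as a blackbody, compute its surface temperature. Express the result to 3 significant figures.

T ≈ 6.69×10³ K

I = σT⁴, so T = (I/σ)^(1/4) = (1.137×10⁸/(5.670×10⁻⁸))^(1/4) = 6.69×10³ K.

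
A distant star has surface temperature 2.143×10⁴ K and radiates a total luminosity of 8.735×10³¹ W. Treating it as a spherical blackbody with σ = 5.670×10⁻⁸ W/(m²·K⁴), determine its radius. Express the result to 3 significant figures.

L = 4πR²σT⁴ ⇒ R = √(L/(4πσT⁴)).
σT⁴ = 1.19584×10¹⁰ W/m², so R = √(8.735×10³¹/(4π×1.19584×10¹⁰)) = 2.41×10¹⁰ m.

R ≈ 2.41×10¹⁰ m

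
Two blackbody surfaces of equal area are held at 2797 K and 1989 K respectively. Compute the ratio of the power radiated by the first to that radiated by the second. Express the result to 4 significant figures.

P₁/P₂ ≈ 3.910

With equal areas, P₁/P₂ = (T₁/T₂)⁴ = (2797/1989)⁴ = 3.910.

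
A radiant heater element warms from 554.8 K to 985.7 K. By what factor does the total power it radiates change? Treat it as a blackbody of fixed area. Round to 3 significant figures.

P₂/P₁ ≈ 9.96

P ∝ T⁴, so P₂/P₁ = (T₂/T₁)⁴ = (985.7/554.8)⁴ = (1.77668)⁴ = 9.96.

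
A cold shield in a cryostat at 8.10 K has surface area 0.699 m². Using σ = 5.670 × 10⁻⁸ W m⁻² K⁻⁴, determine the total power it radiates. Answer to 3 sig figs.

P ≈ 1.71×10⁻⁴ W

Area A = 0.699 m².
P = σAT⁴ = 5.670×10⁻⁸ × 0.699 × (8.10)⁴ = 1.71×10⁻⁴ W.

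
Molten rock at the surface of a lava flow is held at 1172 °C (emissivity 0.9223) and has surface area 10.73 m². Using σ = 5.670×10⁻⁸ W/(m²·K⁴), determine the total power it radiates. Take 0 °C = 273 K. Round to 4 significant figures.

T = 1172 °C + 273 = 1445 K.
Area A = 10.73 m².
P = εσAT⁴ = 0.9223 × 5.670×10⁻⁸ × 10.73 × (1445)⁴ = 2.446×10⁶ W.

P ≈ 2.446×10⁶ W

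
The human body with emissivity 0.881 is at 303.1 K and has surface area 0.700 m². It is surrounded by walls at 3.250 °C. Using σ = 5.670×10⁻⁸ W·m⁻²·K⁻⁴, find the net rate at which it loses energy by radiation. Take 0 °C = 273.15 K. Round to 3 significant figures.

Net loss ≈ 91.0 W

Surroundings: T = 3.250 °C + 273.15 = 276.400 K.
Area A = 0.700 m².
Net radiated power P_net = εσA(T⁴ − T₀⁴) = 0.881×5.670×10⁻⁸×0.700×(303.1⁴ − 276.400⁴).
T⁴ − T₀⁴ = 8.44003×10⁹ − 5.83650×10⁹ = 2.60353×10⁹ K⁴, so P_net = 91.0 W.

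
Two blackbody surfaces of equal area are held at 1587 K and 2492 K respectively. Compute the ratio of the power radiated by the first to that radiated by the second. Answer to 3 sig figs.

With equal areas, P₁/P₂ = (T₁/T₂)⁴ = (1587/2492)⁴ = 0.164.

P₁/P₂ ≈ 0.164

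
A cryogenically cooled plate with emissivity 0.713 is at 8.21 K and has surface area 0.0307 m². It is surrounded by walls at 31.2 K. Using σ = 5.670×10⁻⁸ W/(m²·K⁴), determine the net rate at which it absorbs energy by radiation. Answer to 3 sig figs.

Net gain ≈ 1.17×10⁻³ W

Area A = 0.0307 m².
Net radiated power P_net = εσA(T⁴ − T₀⁴) = 0.713×5.670×10⁻⁸×0.0307×(8.21⁴ − 31.2⁴).
T⁴ − T₀⁴ = 4543.31 − 9.47585×10⁵ = -9.43042×10⁵ K⁴, so P_net = -1.17×10⁻³ W — negative, meaning a net gain of 1.17×10⁻³ W.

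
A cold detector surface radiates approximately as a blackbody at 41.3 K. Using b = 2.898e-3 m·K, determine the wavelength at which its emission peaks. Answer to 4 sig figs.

λ_max ≈ 70.17 μm

Wien's displacement law: λ_max = b/T = (2.898×10⁻³ m·K)/(41.3 K) = 7.0169×10⁻⁵ m.
That is 70.17 μm, in the infrared range.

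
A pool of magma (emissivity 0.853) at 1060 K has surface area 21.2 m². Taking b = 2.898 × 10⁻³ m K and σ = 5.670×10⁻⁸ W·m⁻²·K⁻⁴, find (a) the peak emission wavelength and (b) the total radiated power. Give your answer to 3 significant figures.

λ_max ≈ 2.73 μm; P ≈ 1.29×10⁶ W

(a) λ_max = b/T = 2.898×10⁻³/1060 = 2.734×10⁻⁶ m = 2.73 μm.
Area A = 21.2 m².
(b) P = εσAT⁴ = 0.853×5.670×10⁻⁸×21.2×(1060)⁴ = 1.29×10⁶ W.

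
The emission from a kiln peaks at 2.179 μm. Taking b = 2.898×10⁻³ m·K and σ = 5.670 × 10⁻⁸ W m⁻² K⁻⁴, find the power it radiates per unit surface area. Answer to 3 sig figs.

I ≈ 1.77×10⁵ W/m²

Wien's law: T = b/λ_max = 2.898×10⁻³/2.179×10⁻⁶ = 1329.97 K.
Then I = σT⁴ = 5.670×10⁻⁸×(1329.97)⁴ = 1.77×10⁵ W/m².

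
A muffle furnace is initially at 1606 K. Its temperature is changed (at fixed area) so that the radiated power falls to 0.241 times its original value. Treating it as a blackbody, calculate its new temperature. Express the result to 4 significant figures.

P ∝ T⁴, so T₂/T₁ = (P₂/P₁)^(1/4) = (0.241)^(1/4) = 0.700655.
T₂ = 1606 × 0.700655 = 1125 K.

T₂ ≈ 1125 K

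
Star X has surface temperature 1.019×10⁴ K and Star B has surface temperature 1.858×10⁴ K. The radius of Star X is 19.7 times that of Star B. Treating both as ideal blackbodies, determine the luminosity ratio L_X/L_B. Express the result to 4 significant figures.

L ∝ R²T⁴, so L_X/L_B = (R_X/R_B)²(T_X/T_B)⁴ = (19.7)² × (1.019×10⁴/1.858×10⁴)⁴ = 388.09 × 0.0904719 = 35.11.

L_X/L_B ≈ 35.11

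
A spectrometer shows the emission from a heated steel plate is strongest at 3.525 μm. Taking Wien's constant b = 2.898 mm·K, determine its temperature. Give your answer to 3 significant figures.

T ≈ 822 K

Wien's law gives T = b/λ_max = (2.898×10⁻³ m·K)/(3.525×10⁻⁶ m) = 822 K.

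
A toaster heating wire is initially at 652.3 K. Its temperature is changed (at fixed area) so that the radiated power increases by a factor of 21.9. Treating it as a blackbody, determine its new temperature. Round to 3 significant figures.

P ∝ T⁴, so T₂/T₁ = (P₂/P₁)^(1/4) = (21.9)^(1/4) = 2.16327.
T₂ = 652.3 × 2.16327 = 1.41×10³ K.

T₂ ≈ 1.41×10³ K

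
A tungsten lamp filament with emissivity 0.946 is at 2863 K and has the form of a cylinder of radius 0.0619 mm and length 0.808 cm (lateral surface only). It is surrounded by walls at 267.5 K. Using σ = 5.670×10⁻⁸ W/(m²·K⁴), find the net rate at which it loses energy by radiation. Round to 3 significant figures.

Net loss ≈ 11.3 W

Lateral area A = 2πrL = 2π×6.19×10⁻⁵×8.08×10⁻³ = 3.14255×10⁻⁶ m².
Net radiated power P_net = εσA(T⁴ − T₀⁴) = 0.946×5.670×10⁻⁸×3.14255×10⁻⁶×(2863⁴ − 267.5⁴).
T⁴ − T₀⁴ = 6.71870×10¹³ − 5.12030×10⁹ = 6.71819×10¹³ K⁴, so P_net = 11.3 W.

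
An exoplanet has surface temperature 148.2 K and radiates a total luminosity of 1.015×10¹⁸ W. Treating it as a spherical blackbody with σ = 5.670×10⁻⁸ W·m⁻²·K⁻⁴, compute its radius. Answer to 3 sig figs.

L = 4πR²σT⁴ ⇒ R = √(L/(4πσT⁴)).
σT⁴ = 27.3512 W/m², so R = √(1.015×10¹⁸/(4π×27.3512)) = 5.43×10⁷ m.

R ≈ 5.43×10⁷ m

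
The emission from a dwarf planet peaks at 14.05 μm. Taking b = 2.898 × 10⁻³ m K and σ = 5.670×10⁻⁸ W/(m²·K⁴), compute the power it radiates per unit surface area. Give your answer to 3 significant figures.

Wien's law: T = b/λ_max = 2.898×10⁻³/1.405×10⁻⁵ = 206.263 K.
Then I = σT⁴ = 5.670×10⁻⁸×(206.263)⁴ = 103 W/m².

I ≈ 103 W/m²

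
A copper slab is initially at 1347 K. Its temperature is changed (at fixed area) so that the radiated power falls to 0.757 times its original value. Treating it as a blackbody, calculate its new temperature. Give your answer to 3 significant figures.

P ∝ T⁴, so T₂/T₁ = (P₂/P₁)^(1/4) = (0.757)^(1/4) = 0.932769.
T₂ = 1347 × 0.932769 = 1.26×10³ K.

T₂ ≈ 1.26×10³ K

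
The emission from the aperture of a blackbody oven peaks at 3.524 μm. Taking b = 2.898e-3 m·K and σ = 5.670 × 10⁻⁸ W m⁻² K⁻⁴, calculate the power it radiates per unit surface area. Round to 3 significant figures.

Wien's law: T = b/λ_max = 2.898×10⁻³/3.524×10⁻⁶ = 822.361 K.
Then I = σT⁴ = 5.670×10⁻⁸×(822.361)⁴ = 2.59×10⁴ W/m².

I ≈ 2.59×10⁴ W/m²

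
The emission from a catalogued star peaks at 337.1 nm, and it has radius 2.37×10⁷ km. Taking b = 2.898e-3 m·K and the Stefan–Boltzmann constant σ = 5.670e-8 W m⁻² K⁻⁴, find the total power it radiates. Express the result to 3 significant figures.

Wien's law: T = b/λ_max = 2.898×10⁻³/3.371×10⁻⁷ = 8596.86 K.
Surface area A = 4πR² = 4π(2.37×10¹⁰ m)² = 7.05840×10²¹ m².
Then P = σAT⁴ = 5.670×10⁻⁸×7.05840×10²¹×(8596.86)⁴ = 2.19×10³⁰ W.

P ≈ 2.19×10³⁰ W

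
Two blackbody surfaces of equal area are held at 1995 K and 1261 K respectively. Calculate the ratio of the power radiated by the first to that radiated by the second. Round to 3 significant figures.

With equal areas, P₁/P₂ = (T₁/T₂)⁴ = (1995/1261)⁴ = 6.26.

P₁/P₂ ≈ 6.26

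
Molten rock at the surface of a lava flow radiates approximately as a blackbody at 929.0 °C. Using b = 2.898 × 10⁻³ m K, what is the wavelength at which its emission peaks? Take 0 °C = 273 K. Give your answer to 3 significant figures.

λ_max ≈ 2.41×10³ nm

T = 929.0 °C + 273 = 1202.0 K.
Wien's displacement law: λ_max = b/T = (2.898×10⁻³ m·K)/(1202.0 K) = 2.411×10⁻⁶ m.
That is 2.41×10³ nm, in the infrared range.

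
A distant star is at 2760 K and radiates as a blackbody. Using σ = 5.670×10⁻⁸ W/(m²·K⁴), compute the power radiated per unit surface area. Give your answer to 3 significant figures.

Stefan–Boltzmann: I = σT⁴ = 5.670×10⁻⁸ × (2760)⁴ = 3.29×10⁶ W/m².

I ≈ 3.29×10⁶ W/m²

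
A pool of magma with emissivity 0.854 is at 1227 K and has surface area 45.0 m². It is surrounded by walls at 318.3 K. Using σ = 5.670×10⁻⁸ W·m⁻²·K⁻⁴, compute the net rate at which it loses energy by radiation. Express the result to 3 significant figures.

Net loss ≈ 4.92×10⁶ W

Area A = 45.0 m².
Net radiated power P_net = εσA(T⁴ − T₀⁴) = 0.854×5.670×10⁻⁸×45.0×(1227⁴ − 318.3⁴).
T⁴ − T₀⁴ = 2.26662×10¹² − 1.02647×10¹⁰ = 2.25636×10¹² K⁴, so P_net = 4.92×10⁶ W.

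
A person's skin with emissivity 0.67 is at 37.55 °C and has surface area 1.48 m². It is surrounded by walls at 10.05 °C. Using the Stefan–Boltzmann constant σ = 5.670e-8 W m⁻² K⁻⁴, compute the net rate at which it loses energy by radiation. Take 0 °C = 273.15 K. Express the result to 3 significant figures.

Net loss ≈ 162 W

T = 37.55 °C + 273.15 = 310.70 K.
Surroundings: T = 10.05 °C + 273.15 = 283.20 K.
Area A = 1.48 m².
Net radiated power P_net = εσA(T⁴ − T₀⁴) = 0.67×5.670×10⁻⁸×1.48×(310.70⁴ − 283.20⁴).
T⁴ − T₀⁴ = 9.31891×10⁹ − 6.43240×10⁹ = 2.88651×10⁹ K⁴, so P_net = 162 W.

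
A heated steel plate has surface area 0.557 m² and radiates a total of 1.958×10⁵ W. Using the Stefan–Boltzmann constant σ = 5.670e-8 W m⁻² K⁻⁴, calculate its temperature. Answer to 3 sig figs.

Area A = 0.557 m².
P = σAT⁴ ⇒ T = (P/(σA))^(1/4) = (1.958×10⁵/(5.670×10⁻⁸×0.557))^(1/4) = 1.58×10³ K.

T ≈ 1.58×10³ K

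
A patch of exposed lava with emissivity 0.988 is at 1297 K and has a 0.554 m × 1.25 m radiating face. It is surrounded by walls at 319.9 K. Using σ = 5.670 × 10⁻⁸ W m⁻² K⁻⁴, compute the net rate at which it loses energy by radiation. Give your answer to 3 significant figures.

Area A = 0.554 × 1.25 = 0.6925 m².
Net radiated power P_net = εσA(T⁴ − T₀⁴) = 0.988×5.670×10⁻⁸×0.6925×(1297⁴ − 319.9⁴).
T⁴ − T₀⁴ = 2.82983×10¹² − 1.04727×10¹⁰ = 2.81936×10¹² K⁴, so P_net = 1.09×10⁵ W.

Net loss ≈ 1.09×10⁵ W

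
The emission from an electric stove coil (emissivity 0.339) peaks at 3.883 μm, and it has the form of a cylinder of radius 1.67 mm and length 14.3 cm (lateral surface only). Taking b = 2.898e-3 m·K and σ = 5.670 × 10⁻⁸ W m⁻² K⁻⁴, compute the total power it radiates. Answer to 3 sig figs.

P ≈ 8.95 W

Wien's law: T = b/λ_max = 2.898×10⁻³/3.883×10⁻⁶ = 746.330 K.
Lateral area A = 2πrL = 2π×1.67×10⁻³×0.143 = 1.50049×10⁻³ m².
Then P = εσAT⁴ = 0.339×5.670×10⁻⁸×1.50049×10⁻³×(746.330)⁴ = 8.95 W.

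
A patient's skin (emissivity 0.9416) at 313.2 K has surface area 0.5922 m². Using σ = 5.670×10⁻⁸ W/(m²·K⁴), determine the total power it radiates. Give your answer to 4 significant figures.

P ≈ 304.2 W

Area A = 0.5922 m².
P = εσAT⁴ = 0.9416 × 5.670×10⁻⁸ × 0.5922 × (313.2)⁴ = 304.2 W.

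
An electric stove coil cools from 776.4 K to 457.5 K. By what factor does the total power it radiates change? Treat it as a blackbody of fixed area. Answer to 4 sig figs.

P ∝ T⁴, so P₂/P₁ = (T₂/T₁)⁴ = (457.5/776.4)⁴ = (0.589258)⁴ = 0.1206.

P₂/P₁ ≈ 0.1206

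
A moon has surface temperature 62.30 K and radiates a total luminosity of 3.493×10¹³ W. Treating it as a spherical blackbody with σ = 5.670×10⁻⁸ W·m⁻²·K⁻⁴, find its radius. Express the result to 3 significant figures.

L = 4πR²σT⁴ ⇒ R = √(L/(4πσT⁴)).
σT⁴ = 0.854152 W/m², so R = √(3.493×10¹³/(4π×0.854152)) = 1.80×10⁶ m.

R ≈ 1.80×10⁶ m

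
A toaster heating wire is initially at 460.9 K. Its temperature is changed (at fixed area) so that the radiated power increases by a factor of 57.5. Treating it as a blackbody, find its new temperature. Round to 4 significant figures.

P ∝ T⁴, so T₂/T₁ = (P₂/P₁)^(1/4) = (57.5)^(1/4) = 2.75370.
T₂ = 460.9 × 2.75370 = 1269 K.

T₂ ≈ 1269 K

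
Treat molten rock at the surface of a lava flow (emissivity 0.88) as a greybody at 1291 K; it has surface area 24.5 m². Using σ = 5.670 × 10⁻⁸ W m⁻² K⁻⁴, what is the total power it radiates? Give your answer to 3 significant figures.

P ≈ 3.40×10⁶ W

Area A = 24.5 m².
P = εσAT⁴ = 0.88 × 5.670×10⁻⁸ × 24.5 × (1291)⁴ = 3.40×10⁶ W.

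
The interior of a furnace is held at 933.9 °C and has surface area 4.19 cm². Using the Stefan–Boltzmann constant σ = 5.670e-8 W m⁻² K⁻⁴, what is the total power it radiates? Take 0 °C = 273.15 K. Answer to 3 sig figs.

P ≈ 50.4 W

T = 933.9 °C + 273.15 = 1207.05 K.
Area A = 4.19 cm² = 4.19×10⁻⁴ m².
P = σAT⁴ = 5.670×10⁻⁸ × 4.19×10⁻⁴ × (1207.05)⁴ = 50.4 W.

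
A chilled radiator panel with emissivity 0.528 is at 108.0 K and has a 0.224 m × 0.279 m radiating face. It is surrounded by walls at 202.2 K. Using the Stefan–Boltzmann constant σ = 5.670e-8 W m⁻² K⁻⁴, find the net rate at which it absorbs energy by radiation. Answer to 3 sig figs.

Net gain ≈ 2.87 W

Area A = 0.224 × 0.279 = 0.062496 m².
Net radiated power P_net = εσA(T⁴ − T₀⁴) = 0.528×5.670×10⁻⁸×0.062496×(108.0⁴ − 202.2⁴).
T⁴ − T₀⁴ = 1.36049×10⁸ − 1.67157×10⁹ = -1.53552×10⁹ K⁴, so P_net = -2.87 W — negative, meaning a net gain of 2.87 W.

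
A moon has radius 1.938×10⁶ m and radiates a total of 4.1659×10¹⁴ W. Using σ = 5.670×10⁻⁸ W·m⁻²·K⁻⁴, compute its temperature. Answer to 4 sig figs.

Surface area A = 4πR² = 4π(1.938×10⁶ m)² = 4.71973×10¹³ m².
P = σAT⁴ ⇒ T = (P/(σA))^(1/4) = (4.1659×10¹⁴/(5.670×10⁻⁸×4.71973×10¹³))^(1/4) = 111.7 K.

T ≈ 111.7 K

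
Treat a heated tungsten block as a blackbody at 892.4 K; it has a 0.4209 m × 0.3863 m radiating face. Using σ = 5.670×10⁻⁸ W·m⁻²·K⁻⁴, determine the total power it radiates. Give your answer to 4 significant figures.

P ≈ 5847 W

Area A = 0.4209 × 0.3863 = 0.162594 m².
P = σAT⁴ = 5.670×10⁻⁸ × 0.162594 × (892.4)⁴ = 5847 W.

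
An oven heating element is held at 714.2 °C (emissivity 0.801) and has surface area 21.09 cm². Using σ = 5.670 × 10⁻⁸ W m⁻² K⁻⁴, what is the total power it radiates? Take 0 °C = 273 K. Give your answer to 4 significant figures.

P ≈ 90.97 W

T = 714.2 °C + 273 = 987.2 K.
Area A = 21.09 cm² = 2.109×10⁻³ m².
P = εσAT⁴ = 0.801 × 5.670×10⁻⁸ × 2.109×10⁻³ × (987.2)⁴ = 90.97 W.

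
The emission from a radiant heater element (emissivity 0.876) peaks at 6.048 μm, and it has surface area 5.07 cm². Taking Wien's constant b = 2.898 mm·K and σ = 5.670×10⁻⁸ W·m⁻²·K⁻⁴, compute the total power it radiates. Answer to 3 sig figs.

Wien's law: T = b/λ_max = 2.898×10⁻³/6.048×10⁻⁶ = 479.167 K.
Area A = 5.07 cm² = 5.07×10⁻⁴ m².
Then P = εσAT⁴ = 0.876×5.670×10⁻⁸×5.07×10⁻⁴×(479.167)⁴ = 1.33 W.

P ≈ 1.33 W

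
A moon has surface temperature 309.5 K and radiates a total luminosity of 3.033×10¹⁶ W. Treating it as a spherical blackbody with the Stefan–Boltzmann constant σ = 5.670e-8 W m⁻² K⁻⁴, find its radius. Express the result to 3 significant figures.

L = 4πR²σT⁴ ⇒ R = √(L/(4πσT⁴)).
σT⁴ = 520.266 W/m², so R = √(3.033×10¹⁶/(4π×520.266)) = 2.15×10⁶ m.

R ≈ 2.15×10⁶ m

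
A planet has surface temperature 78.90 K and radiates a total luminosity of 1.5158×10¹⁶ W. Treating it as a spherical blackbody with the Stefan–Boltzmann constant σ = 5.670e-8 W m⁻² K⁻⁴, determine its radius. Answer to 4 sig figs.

L = 4πR²σT⁴ ⇒ R = √(L/(4πσT⁴)).
σT⁴ = 2.19731 W/m², so R = √(1.5158×10¹⁶/(4π×2.19731)) = 2.343×10⁷ m.

R ≈ 2.343×10⁷ m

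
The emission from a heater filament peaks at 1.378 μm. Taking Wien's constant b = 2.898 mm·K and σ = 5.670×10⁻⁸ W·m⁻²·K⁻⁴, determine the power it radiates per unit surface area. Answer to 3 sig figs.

I ≈ 1.11×10⁶ W/m²

Wien's law: T = b/λ_max = 2.898×10⁻³/1.378×10⁻⁶ = 2103.05 K.
Then I = σT⁴ = 5.670×10⁻⁸×(2103.05)⁴ = 1.11×10⁶ W/m².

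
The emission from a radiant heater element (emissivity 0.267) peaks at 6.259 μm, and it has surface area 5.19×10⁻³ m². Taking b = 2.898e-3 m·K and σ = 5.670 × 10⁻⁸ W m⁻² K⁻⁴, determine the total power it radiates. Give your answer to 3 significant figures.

Wien's law: T = b/λ_max = 2.898×10⁻³/6.259×10⁻⁶ = 463.013 K.
Area A = 5.19×10⁻³ m².
Then P = εσAT⁴ = 0.267×5.670×10⁻⁸×5.19×10⁻³×(463.013)⁴ = 3.61 W.

P ≈ 3.61 W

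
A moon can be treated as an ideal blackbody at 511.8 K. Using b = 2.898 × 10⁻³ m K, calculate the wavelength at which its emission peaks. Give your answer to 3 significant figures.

Wien's displacement law: λ_max = b/T = (2.898×10⁻³ m·K)/(511.8 K) = 5.662×10⁻⁶ m.
That is 5.66 μm, in the infrared range.

λ_max ≈ 5.66 μm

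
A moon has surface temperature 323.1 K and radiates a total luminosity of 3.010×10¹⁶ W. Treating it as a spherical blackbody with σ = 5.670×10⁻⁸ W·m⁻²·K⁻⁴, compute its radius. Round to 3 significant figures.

R ≈ 1.97×10⁶ m

L = 4πR²σT⁴ ⇒ R = √(L/(4πσT⁴)).
σT⁴ = 617.918 W/m², so R = √(3.010×10¹⁶/(4π×617.918)) = 1.97×10⁶ m.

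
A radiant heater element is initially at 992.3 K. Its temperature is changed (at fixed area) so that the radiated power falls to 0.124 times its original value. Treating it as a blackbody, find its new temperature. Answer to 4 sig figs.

P ∝ T⁴, so T₂/T₁ = (P₂/P₁)^(1/4) = (0.124)^(1/4) = 0.593411.
T₂ = 992.3 × 0.593411 = 588.8 K.

T₂ ≈ 588.8 K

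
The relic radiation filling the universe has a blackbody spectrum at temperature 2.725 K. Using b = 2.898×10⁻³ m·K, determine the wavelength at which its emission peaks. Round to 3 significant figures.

Wien's displacement law: λ_max = b/T = (2.898×10⁻³ m·K)/(2.725 K) = 1.063×10⁻³ m.
That is 1.06 mm, in the microwave range.

λ_max ≈ 1.06 mm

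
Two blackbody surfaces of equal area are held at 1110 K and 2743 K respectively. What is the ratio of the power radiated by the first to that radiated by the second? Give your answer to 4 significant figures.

P₁/P₂ ≈ 0.02682

With equal areas, P₁/P₂ = (T₁/T₂)⁴ = (1110/2743)⁴ = 0.02682.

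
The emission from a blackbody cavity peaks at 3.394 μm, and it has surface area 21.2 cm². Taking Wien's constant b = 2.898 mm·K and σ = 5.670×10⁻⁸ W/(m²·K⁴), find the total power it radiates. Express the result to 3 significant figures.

P ≈ 63.9 W

Wien's law: T = b/λ_max = 2.898×10⁻³/3.394×10⁻⁶ = 853.860 K.
Area A = 21.2 cm² = 2.12×10⁻³ m².
Then P = σAT⁴ = 5.670×10⁻⁸×2.12×10⁻³×(853.860)⁴ = 63.9 W.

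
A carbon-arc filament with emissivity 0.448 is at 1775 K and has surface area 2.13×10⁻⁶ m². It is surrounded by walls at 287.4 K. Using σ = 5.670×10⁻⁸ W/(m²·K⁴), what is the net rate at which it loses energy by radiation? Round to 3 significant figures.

Area A = 2.13×10⁻⁶ m².
Net radiated power P_net = εσA(T⁴ − T₀⁴) = 0.448×5.670×10⁻⁸×2.13×10⁻⁶×(1775⁴ − 287.4⁴).
T⁴ − T₀⁴ = 9.92644×10¹² − 6.82256×10⁹ = 9.91962×10¹² K⁴, so P_net = 0.537 W.

Net loss ≈ 0.537 W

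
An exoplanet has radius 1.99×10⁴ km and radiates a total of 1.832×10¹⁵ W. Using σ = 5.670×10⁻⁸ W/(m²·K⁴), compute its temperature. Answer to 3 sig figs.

Surface area A = 4πR² = 4π(1.99×10⁷ m)² = 4.97641×10¹⁵ m².
P = σAT⁴ ⇒ T = (P/(σA))^(1/4) = (1.832×10¹⁵/(5.670×10⁻⁸×4.97641×10¹⁵))^(1/4) = 50.5 K.

T ≈ 50.5 K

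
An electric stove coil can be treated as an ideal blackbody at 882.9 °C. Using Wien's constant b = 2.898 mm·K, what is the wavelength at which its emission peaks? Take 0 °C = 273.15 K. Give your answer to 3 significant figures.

T = 882.9 °C + 273.15 = 1156.05 K.
Wien's displacement law: λ_max = b/T = (2.898×10⁻³ m·K)/(1156.05 K) = 2.507×10⁻⁶ m.
That is 2.51 μm, in the infrared range.

λ_max ≈ 2.51 μm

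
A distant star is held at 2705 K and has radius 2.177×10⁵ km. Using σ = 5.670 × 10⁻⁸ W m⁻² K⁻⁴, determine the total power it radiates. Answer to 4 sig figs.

P ≈ 1.808×10²⁴ W

Surface area A = 4πR² = 4π(2.177×10⁸ m)² = 5.95562×10¹⁷ m².
P = σAT⁴ = 5.670×10⁻⁸ × 5.95562×10¹⁷ × (2705)⁴ = 1.808×10²⁴ W.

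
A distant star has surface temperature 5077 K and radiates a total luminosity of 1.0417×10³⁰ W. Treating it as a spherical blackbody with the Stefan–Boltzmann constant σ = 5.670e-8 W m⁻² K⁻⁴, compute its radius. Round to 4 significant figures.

R ≈ 4.691×10¹⁰ m

L = 4πR²σT⁴ ⇒ R = √(L/(4πσT⁴)).
σT⁴ = 3.76714×10⁷ W/m², so R = √(1.0417×10³⁰/(4π×3.76714×10⁷)) = 4.691×10¹⁰ m.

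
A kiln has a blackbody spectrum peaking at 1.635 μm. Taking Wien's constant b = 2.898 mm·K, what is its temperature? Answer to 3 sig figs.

T ≈ 1.77×10³ K

Wien's law gives T = b/λ_max = (2.898×10⁻³ m·K)/(1.635×10⁻⁶ m) = 1.77×10³ K.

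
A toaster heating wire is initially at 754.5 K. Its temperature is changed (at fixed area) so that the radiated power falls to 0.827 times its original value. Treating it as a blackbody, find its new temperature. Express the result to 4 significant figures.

T₂ ≈ 719.5 K

P ∝ T⁴, so T₂/T₁ = (P₂/P₁)^(1/4) = (0.827)^(1/4) = 0.953622.
T₂ = 754.5 × 0.953622 = 719.5 K.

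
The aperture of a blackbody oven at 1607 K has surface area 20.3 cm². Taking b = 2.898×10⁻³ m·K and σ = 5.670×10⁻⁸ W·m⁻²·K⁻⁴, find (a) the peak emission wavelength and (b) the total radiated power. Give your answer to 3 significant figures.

(a) λ_max = b/T = 2.898×10⁻³/1607 = 1.803×10⁻⁶ m = 1.80×10³ nm.
Area A = 20.3 cm² = 2.03×10⁻³ m².
(b) P = σAT⁴ = 5.670×10⁻⁸×2.03×10⁻³×(1607)⁴ = 768 W.

λ_max ≈ 1.80×10³ nm; P ≈ 768 W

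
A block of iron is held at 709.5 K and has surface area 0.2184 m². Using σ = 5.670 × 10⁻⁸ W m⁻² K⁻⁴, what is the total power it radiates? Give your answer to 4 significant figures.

Area A = 0.2184 m².
P = σAT⁴ = 5.670×10⁻⁸ × 0.2184 × (709.5)⁴ = 3138 W.

P ≈ 3138 W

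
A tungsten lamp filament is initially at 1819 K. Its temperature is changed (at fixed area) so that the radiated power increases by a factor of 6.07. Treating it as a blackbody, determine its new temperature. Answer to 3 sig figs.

P ∝ T⁴, so T₂/T₁ = (P₂/P₁)^(1/4) = (6.07)^(1/4) = 1.56963.
T₂ = 1819 × 1.56963 = 2.86×10³ K.

T₂ ≈ 2.86×10³ K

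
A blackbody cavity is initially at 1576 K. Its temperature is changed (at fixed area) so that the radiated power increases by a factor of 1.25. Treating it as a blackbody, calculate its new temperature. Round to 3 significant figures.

T₂ ≈ 1.67×10³ K

P ∝ T⁴, so T₂/T₁ = (P₂/P₁)^(1/4) = (1.25)^(1/4) = 1.05737.
T₂ = 1576 × 1.05737 = 1.67×10³ K.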